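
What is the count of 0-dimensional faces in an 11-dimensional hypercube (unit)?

Choose 0 of 11 axes to span the face (C(11,0) = 1 way), then fix each of the remaining 11 coordinates at one of its two extreme values (2^11 = 2048 ways): 1·2048 = 2048.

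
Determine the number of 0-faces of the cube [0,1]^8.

f_0(8-cube) = (8 choose 0) · 2^8 = 256.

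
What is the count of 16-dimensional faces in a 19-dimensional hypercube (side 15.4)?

f_16(19-cube) = (19 choose 16) · 2^3 = 7752.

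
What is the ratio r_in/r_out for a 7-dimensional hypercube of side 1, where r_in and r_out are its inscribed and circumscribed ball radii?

r_in = 1/2 (half the side); r_out = 1√7/2 (half the diagonal). Ratio = 1/√7 ≈ 0.377964.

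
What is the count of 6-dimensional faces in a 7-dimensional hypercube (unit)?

An n-cube has C(n,k)·2^(n-k) k-faces. Here C(7,6)·2^1 = 7·2 = 14.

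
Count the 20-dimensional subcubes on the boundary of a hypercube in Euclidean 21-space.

An n-cube has C(n,k)·2^(n-k) k-faces. Here C(21,20)·2^1 = 21·2 = 42.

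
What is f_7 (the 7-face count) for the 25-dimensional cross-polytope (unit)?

An n-cross-polytope has 2^(k+1)·C(n,k+1) k-faces. Here 2^8·C(25,8) = 256·1081575 = 276883200.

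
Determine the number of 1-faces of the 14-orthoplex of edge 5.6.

An n-cross-polytope has 2^(k+1)·C(n,k+1) k-faces. Here 2^2·C(14,2) = 4·91 = 364.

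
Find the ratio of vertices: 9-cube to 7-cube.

The 9-cube has 2^9 = 512 vertices. The 7-cube has 2^7 = 128 vertices. Ratio: 512/128 = 4.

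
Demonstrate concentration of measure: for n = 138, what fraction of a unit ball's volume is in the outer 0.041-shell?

1 - (1-0.041)^138 ≈ 0.996903 ≈ 99.69%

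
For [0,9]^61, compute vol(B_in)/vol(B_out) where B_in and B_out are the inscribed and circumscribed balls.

Volume scales as r^n, and r_in/r_out = 1/√61, giving (1/√61)^61 ≈ 3.52728e-55.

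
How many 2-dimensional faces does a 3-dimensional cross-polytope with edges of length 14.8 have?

Each 2-face is the convex hull of 3 vertices, one chosen as ±e_i from each of 3 distinct axes: 2^3·C(3,3) = 8.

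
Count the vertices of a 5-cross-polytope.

The 5-dimensional cross-polytope has 2n = 2·5 = 10 vertices.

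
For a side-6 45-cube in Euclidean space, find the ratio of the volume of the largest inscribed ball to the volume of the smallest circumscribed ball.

The radii are 6/2 and 6√45/2, so the volume ratio is (1/√45)^45 = 45^{-45/2} ≈ 6.34919e-38.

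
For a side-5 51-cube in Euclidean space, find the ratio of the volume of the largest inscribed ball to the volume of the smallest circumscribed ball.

V_in/V_out = n^(-n/2) = 51^(-51/2) ≈ 2.86392e-44.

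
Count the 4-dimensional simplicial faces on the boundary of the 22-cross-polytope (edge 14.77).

An n-cross-polytope has 2^(k+1)·C(n,k+1) k-faces. Here 2^5·C(22,5) = 32·26334 = 842688.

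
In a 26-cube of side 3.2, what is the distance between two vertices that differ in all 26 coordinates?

d = √(3.2² + 3.2² + ... + 3.2²) [26 terms] = √(26·3.2²) = 3.2√26 ≈ 16.3169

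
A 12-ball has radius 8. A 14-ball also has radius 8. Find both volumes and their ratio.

V_12(8) ≈ 9.17586e+10. V_14(8) ≈ 2.63559e+12. Ratio V_12/V_14 ≈ 0.03482.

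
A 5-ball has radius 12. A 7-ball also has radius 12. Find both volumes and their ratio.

V_5(12) ≈ 1.3098e+06. V_7(12) ≈ 1.69297e+08. Ratio V_5/V_7 ≈ 0.007737.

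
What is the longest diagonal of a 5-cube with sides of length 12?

||(12,12,...,12)|| = √(5)·12 ≈ 26.8328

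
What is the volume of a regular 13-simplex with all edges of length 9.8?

V = (9.8^13 / 13!) · √((13+1) / 2^13) ≈ 51.0538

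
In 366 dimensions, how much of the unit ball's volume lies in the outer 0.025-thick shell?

Shell fraction = 1 - (1-0.025)^366 ≈ 0.999905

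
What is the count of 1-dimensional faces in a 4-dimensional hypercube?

An n-cube has C(n,k)·2^(n-k) k-faces. Here C(4,1)·2^3 = 4·8 = 32.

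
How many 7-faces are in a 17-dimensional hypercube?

An n-cube has C(n,k)·2^(n-k) k-faces. Here C(17,7)·2^10 = 19448·1024 = 19914752.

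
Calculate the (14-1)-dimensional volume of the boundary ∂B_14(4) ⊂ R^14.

S = n·V_n(r)/r = 14·V_14(4)/4 (volume-to-surface relation), giving 8388608·π^7/45 ≈ 5.63023e+08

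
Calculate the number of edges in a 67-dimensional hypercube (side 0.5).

An n-cube has n·2^(n-1) edges. With n = 67: 67·73786976294838206464 = 4943727411754159833088.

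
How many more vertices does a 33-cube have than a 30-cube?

The 33-cube has 2^33 = 8589934592 vertices. The 30-cube has 2^30 = 1073741824 vertices. Difference: 8589934592 - 1073741824 = 7516192768.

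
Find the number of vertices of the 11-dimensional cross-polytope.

An n-cross-polytope has 2n vertices; here n = 11, giving 22.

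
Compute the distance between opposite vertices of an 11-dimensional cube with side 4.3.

d = √(4.3² + 4.3² + ... + 4.3²) [11 terms] = √(11·4.3²) = 4.3√11 ≈ 14.2615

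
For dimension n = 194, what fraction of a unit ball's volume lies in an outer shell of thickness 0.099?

1 - (1-0.099)^194 ≈ 0.9999999984 ≈ (100 - 1.65e-07)%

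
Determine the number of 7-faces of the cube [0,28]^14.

An n-cube has C(n,k)·2^(n-k) k-faces. Here C(14,7)·2^7 = 3432·128 = 439296.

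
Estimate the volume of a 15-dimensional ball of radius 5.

V = 312500000000·π^7/81081 ≈ 1.16407e+10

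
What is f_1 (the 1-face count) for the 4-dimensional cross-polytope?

Each 1-face is the convex hull of 2 vertices, one chosen as ±e_i from each of 2 distinct axes: 2^2·C(4,2) = 24.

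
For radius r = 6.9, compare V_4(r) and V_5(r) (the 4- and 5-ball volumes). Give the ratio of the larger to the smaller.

V_4(6.9) ≈ 11185.8, V_5(6.9) ≈ 82327.3. The 5-ball is larger by a factor of 7.36.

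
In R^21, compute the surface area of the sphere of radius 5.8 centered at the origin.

S = n·V_n(r)/r = 21·V_21(5.8)/5.8 (volume-to-surface relation), giving 5.43659e+14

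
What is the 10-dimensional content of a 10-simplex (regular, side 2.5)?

For a regular n-simplex with edge a, V = (a^n / n!)·√((n+1)/2^n). With a=2.5, n=10: V ≈ 0.000272385.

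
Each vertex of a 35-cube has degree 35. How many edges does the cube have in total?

Each of the 2^35 = 34359738368 vertices has degree 35; total edges = 35·2^35/2 = 601295421440.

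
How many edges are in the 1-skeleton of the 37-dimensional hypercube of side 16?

An n-cube has n·2^(n-1) edges. With n = 37: 37·68719476736 = 2542620639232.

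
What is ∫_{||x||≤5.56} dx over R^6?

Volume = π^{6/2}·(5.56)^6/Γ(4) ≈ 152668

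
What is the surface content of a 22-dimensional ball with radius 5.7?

S_22(5.7) = 2·π^(22/2)·(5.7)^21 / Γ(22/2) ≈ 1.2114e+15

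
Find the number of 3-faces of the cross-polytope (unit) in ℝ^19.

f_3(19-orthoplex) = 2^4 · (19 choose 4) = 62016.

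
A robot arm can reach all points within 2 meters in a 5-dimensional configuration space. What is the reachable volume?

V_5(2) = π^(5/2) · (2)^5 / Γ(5/2 + 1) = 256·π^2/15 ≈ 168.441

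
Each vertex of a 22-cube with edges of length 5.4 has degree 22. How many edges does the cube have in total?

The 22-cube has n·2^(n-1) = 22·2^21 = 22·2097152 = 46137344 edges.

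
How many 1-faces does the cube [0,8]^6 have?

The 6-cube has n·2^(n-1) = 6·2^5 = 6·32 = 192 edges.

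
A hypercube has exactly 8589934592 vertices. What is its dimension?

2^n = 8589934592 ⇒ n = log_2(8589934592) = 33.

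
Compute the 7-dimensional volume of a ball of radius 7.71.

Volume = π^{7/2}·(7.71)^7/Γ(9/2) ≈ 7.65175e+06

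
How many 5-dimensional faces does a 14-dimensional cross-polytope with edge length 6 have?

f_5(14-orthoplex) = 2^6 · (14 choose 6) = 192192.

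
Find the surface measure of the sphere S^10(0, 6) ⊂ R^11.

|∂B_11(6)| = 143327232·π^5/35 ≈ 1.25317e+09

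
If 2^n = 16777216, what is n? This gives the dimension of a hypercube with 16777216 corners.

n = log_2(16777216) = 24.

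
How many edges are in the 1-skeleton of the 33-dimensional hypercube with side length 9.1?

The 33-cube has n·2^(n-1) = 33·2^32 = 33·4294967296 = 141733920768 edges.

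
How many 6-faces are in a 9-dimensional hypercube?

Choose 6 of 9 axes to span the face (C(9,6) = 84 ways), then fix each of the remaining 3 coordinates at one of its two extreme values (2^3 = 8 ways): 84·8 = 672.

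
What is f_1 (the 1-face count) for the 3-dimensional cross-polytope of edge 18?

Each 1-face is the convex hull of 2 vertices, one chosen as ±e_i from each of 2 distinct axes: 2^2·C(3,2) = 12.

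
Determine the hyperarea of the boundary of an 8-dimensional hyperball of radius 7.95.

|∂B_8(7.95)| ≈ 6.51701e+07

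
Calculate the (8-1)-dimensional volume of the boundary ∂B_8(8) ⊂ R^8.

S = n·V_n(r)/r = 8·V_8(8)/8 (volume-to-surface relation), giving 2097152·π^4/3 ≈ 6.80939e+07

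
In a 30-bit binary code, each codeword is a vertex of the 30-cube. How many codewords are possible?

The 30-cube has 2^30 = 1073741824 vertices.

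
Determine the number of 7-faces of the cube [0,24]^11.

An n-cube has C(n,k)·2^(n-k) k-faces. Here C(11,7)·2^4 = 330·16 = 5280.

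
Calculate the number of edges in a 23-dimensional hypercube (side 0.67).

Number of 1-faces = C(23,1)·2^(23-1) = 23·4194304 = 96468992.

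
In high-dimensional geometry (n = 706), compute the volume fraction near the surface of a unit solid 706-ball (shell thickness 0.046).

1 - (1-0.046)^706 ≈ 1 - 3.64e-15 ≈ (100 - 3.66e-13)%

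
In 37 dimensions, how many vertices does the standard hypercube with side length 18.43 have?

Each vertex is a binary string of length 37, so there are 2^37 = 137438953472.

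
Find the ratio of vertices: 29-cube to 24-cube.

The 29-cube has 2^29 = 536870912 vertices. The 24-cube has 2^24 = 16777216 vertices. Ratio: 536870912/16777216 = 32.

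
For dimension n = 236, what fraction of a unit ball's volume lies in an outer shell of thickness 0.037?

1 - (1-0.037)^236 ≈ 0.999863 ≈ 99.9863%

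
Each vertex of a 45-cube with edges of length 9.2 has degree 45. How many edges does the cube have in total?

The 45-cube has n·2^(n-1) = 45·2^44 = 45·17592186044416 = 791648371998720 edges.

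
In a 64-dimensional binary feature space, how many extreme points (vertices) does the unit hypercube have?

An n-cube has 2^n vertices; for n = 64 that is 2^64 = 18446744073709551616.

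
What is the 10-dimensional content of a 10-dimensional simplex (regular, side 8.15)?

Volume = 8.15^10 · √(11/2^10) / 10! ≈ 36.9283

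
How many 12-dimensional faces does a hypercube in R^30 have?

f_12(30-cube) = (30 choose 12) · 2^18 = 22673679974400.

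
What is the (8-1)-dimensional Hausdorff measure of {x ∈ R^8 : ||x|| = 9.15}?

|∂B_8(9.15)| ≈ 1.74352e+08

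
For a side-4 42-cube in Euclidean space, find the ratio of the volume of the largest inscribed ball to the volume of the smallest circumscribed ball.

The radii are 4/2 and 4√42/2, so the volume ratio is (1/√42)^42 = 42^{-42/2} ≈ 8.1614e-35.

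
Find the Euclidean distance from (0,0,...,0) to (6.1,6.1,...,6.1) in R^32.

d = √(6.1² + 6.1² + ... + 6.1²) [32 terms] = √(32·6.1²) = 6.1√32 ≈ 34.5068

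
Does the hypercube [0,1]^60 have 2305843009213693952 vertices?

False. The 60-cube has 2^60 = 1152921504606846976 vertices.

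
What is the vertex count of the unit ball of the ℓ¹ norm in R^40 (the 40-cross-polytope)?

The vertices are ±e_1, ..., ±e_40, so there are 2·40 = 80.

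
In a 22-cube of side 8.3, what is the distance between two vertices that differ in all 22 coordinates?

d = √(8.3² + 8.3² + ... + 8.3²) [22 terms] = √(22·8.3²) = 8.3√22 ≈ 38.9305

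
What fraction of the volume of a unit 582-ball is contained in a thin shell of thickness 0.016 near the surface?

V(inner)/V(outer) = ((1-0.016)/1)^582 ≈ 8.378e-05, so the shell fraction is 0.999916.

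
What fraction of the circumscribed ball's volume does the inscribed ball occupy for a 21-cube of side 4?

V_in / V_out = (r_in/r_out)^21 = (1/√21)^21 = 21^(-21/2) ≈ 1.30827e-14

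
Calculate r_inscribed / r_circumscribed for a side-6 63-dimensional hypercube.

r_in = 6/2 (half the side); r_out = 6√63/2 (half the diagonal). Ratio = 1/√63 ≈ 0.125988.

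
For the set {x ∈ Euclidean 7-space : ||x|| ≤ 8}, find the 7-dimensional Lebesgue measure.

V_7(8) = π^(7/2) · (8)^7 / Γ(7/2 + 1) = 33554432·π^3/105 ≈ 9.90855e+06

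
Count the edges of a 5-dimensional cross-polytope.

Each 1-face is the convex hull of 2 vertices, one chosen as ±e_i from each of 2 distinct axes: 2^2·C(5,2) = 40.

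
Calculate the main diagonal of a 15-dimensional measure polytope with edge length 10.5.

||(10.5,10.5,...,10.5)|| = √(15)·10.5 ≈ 40.6663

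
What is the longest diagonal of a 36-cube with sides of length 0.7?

The space diagonal of an n-cube of side s is s√n. Here 0.7·√36 = 4.2.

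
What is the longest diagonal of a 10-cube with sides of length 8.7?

The space diagonal of an n-cube of side s is s√n. Here 8.7·√10 ≈ 27.5118.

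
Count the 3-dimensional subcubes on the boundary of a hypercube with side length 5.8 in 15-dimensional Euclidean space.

An n-cube has C(n,k)·2^(n-k) k-faces. Here C(15,3)·2^12 = 455·4096 = 1863680.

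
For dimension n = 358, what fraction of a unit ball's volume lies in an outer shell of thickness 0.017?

1 - (1-0.017)^358 ≈ 0.997841 ≈ 99.78%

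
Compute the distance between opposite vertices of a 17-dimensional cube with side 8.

||(8,8,...,8)|| = √(17)·8 ≈ 32.9848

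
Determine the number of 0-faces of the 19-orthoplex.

Each 0-face is the convex hull of 1 vertex, one chosen as ±e_i from each of 1 distinct axis: 2^1·C(19,1) = 38.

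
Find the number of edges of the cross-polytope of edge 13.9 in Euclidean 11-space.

f_1(11-orthoplex) = 2^2 · (11 choose 2) = 220.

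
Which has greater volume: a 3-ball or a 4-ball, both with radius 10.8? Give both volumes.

V_3(10.8) ≈ 5276.67. V_4(10.8) ≈ 67137.4. The 4-ball is larger.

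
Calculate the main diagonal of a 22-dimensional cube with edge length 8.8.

Diagonal = √22 · 8.8 ≈ 41.2757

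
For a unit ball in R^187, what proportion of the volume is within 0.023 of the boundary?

V(inner)/V(outer) = ((1-0.023)/1)^187 ≈ 0.01289, so the shell fraction is 0.987109.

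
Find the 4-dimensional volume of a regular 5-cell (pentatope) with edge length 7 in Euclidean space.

V = (7^4 / 4!) · √((4+1) / 2^4) ≈ 55.925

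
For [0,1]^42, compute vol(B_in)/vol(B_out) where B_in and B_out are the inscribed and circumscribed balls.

The radii are 1/2 and 1√42/2, so the volume ratio is (1/√42)^42 = 42^{-42/2} ≈ 8.1614e-35.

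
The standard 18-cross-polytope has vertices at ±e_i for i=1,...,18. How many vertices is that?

An n-cross-polytope has 2n vertices; here n = 18, giving 36.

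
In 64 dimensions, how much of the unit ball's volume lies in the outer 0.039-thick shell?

V(inner)/V(outer) = ((1-0.039)/1)^64 ≈ 0.0784, so the shell fraction is 0.921603.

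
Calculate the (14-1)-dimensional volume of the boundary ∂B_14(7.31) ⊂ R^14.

S = n·V_n(r)/r = 14·V_14(7.31)/7.31 (volume-to-surface relation), giving 1.42782e+12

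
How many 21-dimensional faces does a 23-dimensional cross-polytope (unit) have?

Each 21-face is the convex hull of 22 vertices, one chosen as ±e_i from each of 22 distinct axes: 2^22·C(23,22) = 96468992.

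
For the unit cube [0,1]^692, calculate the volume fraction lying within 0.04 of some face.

The inner cube has side 1-2·0.04 = 0.92 and volume (0.92)^692 ≈ 8.733e-26, so the shell holds 1 - 8.733e-26 of the volume.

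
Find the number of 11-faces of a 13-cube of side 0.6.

Number of 11-faces = C(13,11) · 2^(13-11) = 78 · 4 = 312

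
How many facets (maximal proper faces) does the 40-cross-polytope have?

Number of 39-faces = 2^(39+1) · C(40,39+1) = 1099511627776 · 1 = 1099511627776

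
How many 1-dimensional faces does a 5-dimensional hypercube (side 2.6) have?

f_1(5-cube) = (5 choose 1) · 2^4 = 80.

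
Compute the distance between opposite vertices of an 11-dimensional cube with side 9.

d = √(9² + 9² + ... + 9²) [11 terms] = √(11·9²) = 9√11 ≈ 29.8496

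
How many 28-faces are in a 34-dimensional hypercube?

Choose 28 of 34 axes to span the face (C(34,28) = 1344904 ways), then fix each of the remaining 6 coordinates at one of its two extreme values (2^6 = 64 ways): 1344904·64 = 86073856.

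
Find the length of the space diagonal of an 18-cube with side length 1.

||(1,1,...,1)|| = √(18)·1 ≈ 4.24264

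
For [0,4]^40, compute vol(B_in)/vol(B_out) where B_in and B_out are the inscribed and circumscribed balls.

Volume scales as r^n, and r_in/r_out = 1/√40, giving (1/√40)^40 ≈ 9.09495e-33.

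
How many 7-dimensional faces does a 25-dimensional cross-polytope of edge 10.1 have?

Number of 7-faces = 2^(7+1) · C(25,7+1) = 256 · 1081575 = 276883200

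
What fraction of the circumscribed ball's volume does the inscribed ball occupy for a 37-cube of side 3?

V_in/V_out = n^(-n/2) = 37^(-37/2) ≈ 9.73348e-30.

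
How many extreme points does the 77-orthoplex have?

The 77-dimensional cross-polytope has 2n = 2·77 = 154 vertices.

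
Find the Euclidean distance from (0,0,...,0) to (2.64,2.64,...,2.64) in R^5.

d = √(2.64² + 2.64² + ... + 2.64²) [5 terms] = √(5·2.64²) = 2.64√5 ≈ 5.90322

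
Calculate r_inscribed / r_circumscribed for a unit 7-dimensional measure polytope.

r_in / r_out = (1/2) / (1√7/2) = 1/√7 ≈ 0.377964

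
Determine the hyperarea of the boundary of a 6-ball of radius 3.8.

S = n·V_n(r)/r = 6·V_6(3.8)/3.8 (volume-to-surface relation), giving 24567.9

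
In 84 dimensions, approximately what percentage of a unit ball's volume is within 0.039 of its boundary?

1 - (1-0.039)^84 ≈ 0.964619 ≈ 96.46%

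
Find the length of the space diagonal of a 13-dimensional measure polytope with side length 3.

Diagonal = √13 · 3 ≈ 10.8167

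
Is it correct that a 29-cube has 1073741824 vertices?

False. The 29-cube has 2^29 = 536870912 vertices.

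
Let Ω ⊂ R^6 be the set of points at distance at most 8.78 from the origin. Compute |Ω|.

The n-ball volume is π^(n/2)·r^n/Γ(n/2+1). With n=6, r=8.78: V ≈ 2.36737e+06.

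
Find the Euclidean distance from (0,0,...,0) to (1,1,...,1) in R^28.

The space diagonal of an n-cube of side s is s√n. Here 1·√28 ≈ 5.2915.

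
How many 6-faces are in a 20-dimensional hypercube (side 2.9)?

Number of 6-faces = C(20,6) · 2^(20-6) = 38760 · 16384 = 635043840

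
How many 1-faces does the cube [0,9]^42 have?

Number of 1-faces = C(42,1)·2^(42-1) = 42·2199023255552 = 92358976733184.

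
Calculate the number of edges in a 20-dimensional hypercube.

The 20-cube has n·2^(n-1) = 20·2^19 = 20·524288 = 10485760 edges.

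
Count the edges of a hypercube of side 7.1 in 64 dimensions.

The 64-cube has n·2^(n-1) = 64·2^63 = 64·9223372036854775808 = 590295810358705651712 edges.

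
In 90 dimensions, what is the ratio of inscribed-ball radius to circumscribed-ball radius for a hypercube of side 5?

r_in / r_out = (5/2) / (5√90/2) = 1/√90 ≈ 0.105409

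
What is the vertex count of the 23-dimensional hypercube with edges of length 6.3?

An n-cube has 2^n vertices; for n = 23 that is 2^23 = 8388608.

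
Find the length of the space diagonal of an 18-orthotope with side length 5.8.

||(5.8,5.8,...,5.8)|| = √(18)·5.8 ≈ 24.6073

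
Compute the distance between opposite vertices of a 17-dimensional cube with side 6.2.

The space diagonal of an n-cube of side s is s√n. Here 6.2·√17 ≈ 25.5633.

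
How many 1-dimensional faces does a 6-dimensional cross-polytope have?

An n-cross-polytope has 2^(k+1)·C(n,k+1) k-faces. Here 2^2·C(6,2) = 4·15 = 60.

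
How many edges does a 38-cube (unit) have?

The 38-cube has n·2^(n-1) = 38·2^37 = 38·137438953472 = 5222680231936 edges.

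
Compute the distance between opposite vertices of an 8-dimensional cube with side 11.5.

Diagonal = √8 · 11.5 ≈ 32.5269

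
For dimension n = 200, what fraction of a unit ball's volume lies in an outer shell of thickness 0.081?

1 - (1-0.081)^200 ≈ 0.999999954 ≈ 99.999995%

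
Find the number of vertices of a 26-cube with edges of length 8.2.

Number of vertices = 2^26 = 67108864.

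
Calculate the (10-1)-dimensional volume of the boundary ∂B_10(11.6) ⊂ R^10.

The surface area of an n-ball is 2π^(n/2) r^(n-1) / Γ(n/2). For n=10, r=11.6: 9.69818e+10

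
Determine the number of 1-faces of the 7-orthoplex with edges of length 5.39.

Number of 1-faces = 2^(1+1) · C(7,1+1) = 4 · 21 = 84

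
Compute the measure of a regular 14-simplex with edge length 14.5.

For a regular n-simplex with edge a, V = (a^n / n!)·√((n+1)/2^n). With a=14.5, n=14: V ≈ 6303.46.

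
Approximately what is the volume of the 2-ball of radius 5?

V = 25·π ≈ 78.5398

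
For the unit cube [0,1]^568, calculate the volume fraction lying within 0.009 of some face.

Shell fraction = 1 - (1-0.018)^568 ≈ 0.999967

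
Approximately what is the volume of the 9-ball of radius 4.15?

Volume = π^{9/2}·(4.15)^9/Γ(11/2) ≈ 1.20434e+06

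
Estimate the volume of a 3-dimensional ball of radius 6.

Volume = π^{3/2}·(6)^3/Γ(5/2) = 288·π ≈ 904.779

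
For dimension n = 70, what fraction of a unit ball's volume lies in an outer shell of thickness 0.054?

1 - (1-0.054)^70 ≈ 0.97947 ≈ 97.95%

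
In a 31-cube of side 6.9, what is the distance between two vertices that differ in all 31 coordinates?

Diagonal = √31 · 6.9 ≈ 38.4176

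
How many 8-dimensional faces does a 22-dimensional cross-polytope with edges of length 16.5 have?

f_8(22-orthoplex) = 2^9 · (22 choose 9) = 254679040.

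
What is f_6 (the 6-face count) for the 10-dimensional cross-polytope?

f_6(10-orthoplex) = 2^7 · (10 choose 7) = 15360.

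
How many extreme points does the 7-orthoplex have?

The vertices are ±e_1, ..., ±e_7, so there are 2·7 = 14.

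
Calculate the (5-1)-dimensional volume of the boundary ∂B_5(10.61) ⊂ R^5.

S_5(10.61) = 2·π^(5/2)·(10.61)^4 / Γ(5/2) ≈ 333526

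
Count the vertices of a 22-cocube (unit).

An n-cross-polytope has 2n vertices; here n = 22, giving 44.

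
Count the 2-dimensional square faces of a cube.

Number of 2-faces = C(3,2) · 2^(3-2) = 3 · 2 = 6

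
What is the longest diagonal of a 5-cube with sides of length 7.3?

The space diagonal of an n-cube of side s is s√n. Here 7.3·√5 ≈ 16.3233.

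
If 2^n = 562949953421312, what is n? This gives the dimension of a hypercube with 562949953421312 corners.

The n-cube has 2^n vertices, and 562949953421312 = 2^49, so n = 49.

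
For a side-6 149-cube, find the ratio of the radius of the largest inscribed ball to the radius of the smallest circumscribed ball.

r_in = 6/2 (half the side); r_out = 6√149/2 (half the diagonal). Ratio = 1/√149 ≈ 0.0819232.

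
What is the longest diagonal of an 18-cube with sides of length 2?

d = √(2² + 2² + ... + 2²) [18 terms] = √(18·2²) = 2√18 ≈ 8.48528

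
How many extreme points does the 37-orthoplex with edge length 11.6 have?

The vertices are ±e_1, ..., ±e_37, so there are 2·37 = 74.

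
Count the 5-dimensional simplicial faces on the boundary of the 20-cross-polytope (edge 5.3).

f_5(20-orthoplex) = 2^6 · (20 choose 6) = 2480640.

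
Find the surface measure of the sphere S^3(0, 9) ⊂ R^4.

S_4(9) = 2·π^(4/2)·(9)^3 / Γ(4/2) = 1458·π^2 ≈ 14389.9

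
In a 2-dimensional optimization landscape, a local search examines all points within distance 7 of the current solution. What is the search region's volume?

Volume = π^{2/2}·(7)^2/Γ(2) = 49·π ≈ 153.938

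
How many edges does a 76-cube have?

Number of 1-faces = C(76,1)·2^(76-1) = 76·37778931862957161709568 = 2871198821584744289927168.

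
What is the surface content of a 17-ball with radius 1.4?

S = n·V_n(r)/r = 17·V_17(1.4)/1.4 (volume-to-surface relation), giving 521.985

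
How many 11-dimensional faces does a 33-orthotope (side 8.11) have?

Number of 11-faces = C(33,11) · 2^(33-11) = 193536720 · 4194304 = 811751838842880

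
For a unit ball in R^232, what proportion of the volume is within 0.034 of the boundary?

1 - (1-0.034)^232 ≈ 0.999673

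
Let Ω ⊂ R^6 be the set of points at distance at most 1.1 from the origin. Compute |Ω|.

V_6(1.1) = π^(6/2) · (1.1)^6 / Γ(6/2 + 1) ≈ 9.15492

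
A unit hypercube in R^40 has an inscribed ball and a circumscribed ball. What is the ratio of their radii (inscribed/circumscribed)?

For an n-cube of any side s, the inradius is s/2 and the circumradius is s√n/2, so the ratio is 1/√40 ≈ 0.158114.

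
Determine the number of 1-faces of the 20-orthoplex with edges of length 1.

Number of 1-faces = 2^(1+1) · C(20,1+1) = 4 · 190 = 760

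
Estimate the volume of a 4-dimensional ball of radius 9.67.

V_4(9.67) = π^(4/2) · (9.67)^4 / Γ(4/2 + 1) ≈ 43149.5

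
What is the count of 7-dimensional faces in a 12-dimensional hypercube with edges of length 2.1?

An n-cube has C(n,k)·2^(n-k) k-faces. Here C(12,7)·2^5 = 792·32 = 25344.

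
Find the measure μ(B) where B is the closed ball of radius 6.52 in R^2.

The n-ball volume is π^(n/2)·r^n/Γ(n/2+1). With n=2, r=6.52: V ≈ 133.55.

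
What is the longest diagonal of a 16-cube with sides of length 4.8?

||(4.8,4.8,...,4.8)|| = √(16)·4.8 = 19.2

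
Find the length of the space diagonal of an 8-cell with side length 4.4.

||(4.4,4.4,...,4.4)|| = √(4)·4.4 = 8.8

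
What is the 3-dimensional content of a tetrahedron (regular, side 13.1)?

Volume = (√2/12) · 13.1³ = 264.94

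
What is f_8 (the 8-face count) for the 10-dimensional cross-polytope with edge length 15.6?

f_8(10-orthoplex) = 2^9 · (10 choose 9) = 5120.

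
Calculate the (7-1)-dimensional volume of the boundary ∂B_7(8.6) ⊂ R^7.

S_7(8.6) = 2·π^(7/2)·(8.6)^6 / Γ(7/2) ≈ 1.33804e+07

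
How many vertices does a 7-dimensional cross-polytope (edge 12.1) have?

The vertices are ±e_1, ..., ±e_7, so there are 2·7 = 14.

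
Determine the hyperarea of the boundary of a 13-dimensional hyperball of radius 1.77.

S_13(1.77) = 2·π^(13/2)·(1.77)^12 / Γ(13/2) ≈ 11193.4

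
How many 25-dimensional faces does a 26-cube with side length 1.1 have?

An n-cube has C(n,k)·2^(n-k) k-faces. Here C(26,25)·2^1 = 26·2 = 52.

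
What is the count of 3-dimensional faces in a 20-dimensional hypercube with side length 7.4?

Choose 3 of 20 axes to span the face (C(20,3) = 1140 ways), then fix each of the remaining 17 coordinates at one of its two extreme values (2^17 = 131072 ways): 1140·131072 = 149422080.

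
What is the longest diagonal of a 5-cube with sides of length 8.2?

The space diagonal of an n-cube of side s is s√n. Here 8.2·√5 ≈ 18.3358.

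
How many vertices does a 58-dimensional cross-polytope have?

The 58-dimensional cross-polytope has 2n = 2·58 = 116 vertices.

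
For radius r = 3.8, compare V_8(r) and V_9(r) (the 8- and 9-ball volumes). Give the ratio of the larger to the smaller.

V_8(3.8) ≈ 176464, V_9(3.8) ≈ 544967. The 9-ball is larger by a factor of 3.088.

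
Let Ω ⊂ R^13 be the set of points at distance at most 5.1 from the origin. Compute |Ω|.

Volume = π^{13/2}·(5.1)^13/Γ(15/2) ≈ 1.43798e+09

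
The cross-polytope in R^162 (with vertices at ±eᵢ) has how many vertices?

An n-cross-polytope has 2n vertices; here n = 162, giving 324.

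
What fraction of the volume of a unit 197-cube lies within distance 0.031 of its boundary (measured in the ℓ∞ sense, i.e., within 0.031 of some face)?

1 - (1 - 2·0.031)^197 = 1 - 0.938^197 ≈ 0.9999966584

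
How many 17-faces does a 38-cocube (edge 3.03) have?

An n-cross-polytope has 2^(k+1)·C(n,k+1) k-faces. Here 2^18·C(38,18) = 262144·33578000610 = 8802271391907840.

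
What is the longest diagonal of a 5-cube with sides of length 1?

Diagonal = √5 · 1 ≈ 2.23607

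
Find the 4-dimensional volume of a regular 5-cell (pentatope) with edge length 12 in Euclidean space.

V_4 = √(5) · 12^4 / (4! · 2^(4/2)) ≈ 482.991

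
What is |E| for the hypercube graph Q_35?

An n-cube has n·2^(n-1) edges. With n = 35: 35·17179869184 = 601295421440.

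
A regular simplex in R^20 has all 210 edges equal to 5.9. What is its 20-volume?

V_20 = √(21) · 5.9^20 / (20! · 2^(20/2)) ≈ 4.80535e-06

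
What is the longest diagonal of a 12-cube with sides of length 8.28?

||(8.28,8.28,...,8.28)|| = √(12)·8.28 ≈ 28.6828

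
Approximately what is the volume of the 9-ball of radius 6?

V_9(6) = π^(9/2) · (6)^9 / Γ(9/2 + 1) = 11943936·π^4/35 ≈ 3.32414e+07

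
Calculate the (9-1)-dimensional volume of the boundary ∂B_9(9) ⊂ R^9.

The surface area of an n-ball is 2π^(n/2) r^(n-1) / Γ(n/2). For n=9, r=9: 459165024·π^4/35 ≈ 1.27791e+09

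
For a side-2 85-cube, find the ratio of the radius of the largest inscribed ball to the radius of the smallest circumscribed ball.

For an n-cube of any side s, the inradius is s/2 and the circumradius is s√n/2, so the ratio is 1/√85 ≈ 0.108465.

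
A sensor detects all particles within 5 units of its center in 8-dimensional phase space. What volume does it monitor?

V_8(5) = π^(8/2) · (5)^8 / Γ(8/2 + 1) = 390625·π^4/24 ≈ 1.58543e+06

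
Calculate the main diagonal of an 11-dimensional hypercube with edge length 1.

Diagonal = √11 · 1 ≈ 3.31662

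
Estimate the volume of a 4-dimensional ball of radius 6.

V = 648·π^2 ≈ 6395.5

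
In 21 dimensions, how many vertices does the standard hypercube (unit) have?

Each vertex is a binary string of length 21, so there are 2^21 = 2097152.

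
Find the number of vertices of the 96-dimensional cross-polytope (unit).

An n-cross-polytope has 2n vertices; here n = 96, giving 192.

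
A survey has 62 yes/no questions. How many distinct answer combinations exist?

The 62-cube has 2^62 = 4611686018427387904 vertices.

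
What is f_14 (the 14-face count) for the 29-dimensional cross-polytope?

Each 14-face is the convex hull of 15 vertices, one chosen as ±e_i from each of 15 distinct axes: 2^15·C(29,15) = 2541445447680.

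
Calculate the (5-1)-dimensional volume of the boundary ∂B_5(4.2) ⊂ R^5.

|∂B_5(4.2)| ≈ 8189.66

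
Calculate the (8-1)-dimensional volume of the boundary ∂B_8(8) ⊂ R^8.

The surface area of an n-ball is 2π^(n/2) r^(n-1) / Γ(n/2). For n=8, r=8: 2097152·π^4/3 ≈ 6.80939e+07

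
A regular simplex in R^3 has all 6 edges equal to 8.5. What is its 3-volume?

Volume = (√2/12) · 8.5³ = 72.3753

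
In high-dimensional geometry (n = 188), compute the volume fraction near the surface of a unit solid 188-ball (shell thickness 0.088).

1 - (1-0.088)^188 ≈ 0.9999999699 ≈ 99.999997%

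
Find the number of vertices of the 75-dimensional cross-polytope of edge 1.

The 75-dimensional cross-polytope has 2n = 2·75 = 150 vertices.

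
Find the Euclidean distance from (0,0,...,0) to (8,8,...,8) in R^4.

d = √(8² + 8² + ... + 8²) [4 terms] = √(4·8²) = 8√4 = 16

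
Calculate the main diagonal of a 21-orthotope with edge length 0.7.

d = √(0.7² + 0.7² + ... + 0.7²) [21 terms] = √(21·0.7²) = 0.7√21 ≈ 3.2078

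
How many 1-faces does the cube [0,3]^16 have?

The 16-cube has n·2^(n-1) = 16·2^15 = 16·32768 = 524288 edges.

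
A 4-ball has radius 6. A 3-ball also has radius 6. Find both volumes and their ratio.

V_4(6) ≈ 6395.5. V_3(6) ≈ 904.779. Ratio V_4/V_3 ≈ 7.069.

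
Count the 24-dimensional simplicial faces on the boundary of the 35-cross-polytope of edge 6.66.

Each 24-face is the convex hull of 25 vertices, one chosen as ±e_i from each of 25 distinct axes: 2^25·C(35,25) = 6159902359683072.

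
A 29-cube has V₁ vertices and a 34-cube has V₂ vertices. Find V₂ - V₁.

V₁ = 2^29 = 536870912. V₂ = 2^34 = 17179869184. V₂ - V₁ = 16642998272.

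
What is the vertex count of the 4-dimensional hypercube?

The 4-cube has 2^4 = 16 vertices.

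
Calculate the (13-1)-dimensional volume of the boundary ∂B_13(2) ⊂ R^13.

|∂B_13(2)| = 524288·π^6/10395 ≈ 48489.2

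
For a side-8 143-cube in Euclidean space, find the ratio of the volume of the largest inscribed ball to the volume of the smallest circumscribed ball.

Volume scales as r^n, and r_in/r_out = 1/√143, giving (1/√143)^143 ≈ 7.8248e-155.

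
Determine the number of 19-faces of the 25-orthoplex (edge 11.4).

Number of 19-faces = 2^(19+1) · C(25,19+1) = 1048576 · 53130 = 55710842880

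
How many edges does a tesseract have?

The 4-cube has n·2^(n-1) = 4·2^3 = 4·8 = 32 edges.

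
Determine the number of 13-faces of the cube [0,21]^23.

Choose 13 of 23 axes to span the face (C(23,13) = 1144066 ways), then fix each of the remaining 10 coordinates at one of its two extreme values (2^10 = 1024 ways): 1144066·1024 = 1171523584.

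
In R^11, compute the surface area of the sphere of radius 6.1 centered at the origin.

The surface area of an n-ball is 2π^(n/2) r^(n-1) / Γ(n/2). For n=11, r=6.1: 1.47841e+09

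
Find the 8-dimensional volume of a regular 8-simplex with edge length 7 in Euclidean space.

For a regular n-simplex with edge a, V = (a^n / n!)·√((n+1)/2^n). With a=7, n=8: V ≈ 26.808.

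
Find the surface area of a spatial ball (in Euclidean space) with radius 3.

The surface area of an n-ball is 2π^(n/2) r^(n-1) / Γ(n/2). For n=3, r=3: 4πr² = 4π·(3)² ≈ 113.097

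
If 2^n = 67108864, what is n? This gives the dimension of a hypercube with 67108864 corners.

The n-cube has 2^n vertices, and 67108864 = 2^26, so n = 26.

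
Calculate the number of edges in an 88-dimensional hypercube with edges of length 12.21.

Number of 1-faces = C(88,1)·2^(88-1) = 88·154742504910672534362390528 = 13617340432139183023890366464.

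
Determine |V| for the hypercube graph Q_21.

An n-cube has 2^n vertices; for n = 21 that is 2^21 = 2097152.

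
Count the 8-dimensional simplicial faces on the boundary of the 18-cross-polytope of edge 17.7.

f_8(18-orthoplex) = 2^9 · (18 choose 9) = 24893440.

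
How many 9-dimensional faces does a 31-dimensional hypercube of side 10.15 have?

Number of 9-faces = C(31,9) · 2^(31-9) = 20160075 · 4194304 = 84557483212800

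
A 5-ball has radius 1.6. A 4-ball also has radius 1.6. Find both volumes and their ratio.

V_5(1.6) ≈ 55.1948. V_4(1.6) ≈ 32.3407. Ratio V_5/V_4 ≈ 1.707.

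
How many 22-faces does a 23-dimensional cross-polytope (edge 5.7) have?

Number of 22-faces = 2^(22+1) · C(23,22+1) = 8388608 · 1 = 8388608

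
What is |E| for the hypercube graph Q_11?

The 11-cube has n·2^(n-1) = 11·2^10 = 11·1024 = 11264 edges.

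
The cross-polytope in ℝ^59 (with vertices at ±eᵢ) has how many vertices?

Number of vertices = 2n = 118.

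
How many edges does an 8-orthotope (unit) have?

An n-cube has n·2^(n-1) edges. With n = 8: 8·128 = 1024.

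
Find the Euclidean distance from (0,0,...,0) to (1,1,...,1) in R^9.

||(1,1,...,1)|| = √(9)·1 = 3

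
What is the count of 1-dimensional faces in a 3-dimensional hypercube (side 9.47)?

Number of 1-faces = C(3,1) · 2^(3-1) = 3 · 4 = 12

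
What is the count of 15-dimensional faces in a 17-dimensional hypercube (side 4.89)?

f_15(17-cube) = (17 choose 15) · 2^2 = 544.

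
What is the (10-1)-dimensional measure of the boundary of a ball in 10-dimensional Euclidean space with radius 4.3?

S = n·V_n(r)/r = 10·V_10(4.3)/4.3 (volume-to-surface relation), giving 1.28169e+07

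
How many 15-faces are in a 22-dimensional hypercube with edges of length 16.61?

f_15(22-cube) = (22 choose 15) · 2^7 = 21829632.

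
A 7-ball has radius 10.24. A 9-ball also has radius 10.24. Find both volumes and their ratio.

V_7(10.24) ≈ 5.57802e+07. V_9(10.24) ≈ 4.08336e+09. Ratio V_7/V_9 ≈ 0.01366.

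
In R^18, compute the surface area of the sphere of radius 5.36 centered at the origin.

|∂B_18(5.36)| ≈ 3.67841e+12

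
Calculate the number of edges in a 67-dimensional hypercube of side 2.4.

Each of the 2^67 = 147573952589676412928 vertices has degree 67; total edges = 67·2^67/2 = 4943727411754159833088.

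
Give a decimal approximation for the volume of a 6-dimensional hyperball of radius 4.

V = 2048·π^3/3 ≈ 21167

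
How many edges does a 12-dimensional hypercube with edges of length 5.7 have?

Number of 1-faces = C(12,1)·2^(12-1) = 12·2048 = 24576.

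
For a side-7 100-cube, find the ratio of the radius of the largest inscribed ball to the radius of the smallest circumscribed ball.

For an n-cube of any side s, the inradius is s/2 and the circumradius is s√n/2, so the ratio is 1/√100 ≈ 0.1.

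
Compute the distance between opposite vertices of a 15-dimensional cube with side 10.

||(10,10,...,10)|| = √(15)·10 ≈ 38.7298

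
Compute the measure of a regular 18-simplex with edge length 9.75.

Volume = 9.75^18 · √(19/2^18) / 18! ≈ 0.843041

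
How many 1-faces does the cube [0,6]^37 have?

Each of the 2^37 = 137438953472 vertices has degree 37; total edges = 37·2^37/2 = 2542620639232.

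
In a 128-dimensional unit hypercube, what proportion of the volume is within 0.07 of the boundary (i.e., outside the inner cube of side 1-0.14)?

The inner cube has side 1-2·0.07 = 0.86 and volume (0.86)^128 ≈ 4.129e-09, so the shell holds 0.9999999959 of the volume.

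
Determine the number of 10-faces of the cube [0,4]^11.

f_10(11-cube) = (11 choose 10) · 2^1 = 22.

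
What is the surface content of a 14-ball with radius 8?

S = n·V_n(r)/r = 14·V_14(8)/8 (volume-to-surface relation), giving 68719476736·π^7/45 ≈ 4.61229e+12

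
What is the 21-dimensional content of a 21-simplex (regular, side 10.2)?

V_21 = √(22) · 10.2^21 / (21! · 2^(21/2)) ≈ 0.0960851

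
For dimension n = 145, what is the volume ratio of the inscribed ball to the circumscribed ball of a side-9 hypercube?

V_in / V_out = (r_in/r_out)^145 = (1/√145)^145 = 145^(-145/2) ≈ 1.99903e-157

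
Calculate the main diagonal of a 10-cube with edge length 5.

Diagonal = √10 · 5 ≈ 15.8114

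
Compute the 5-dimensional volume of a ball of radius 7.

V = 134456·π^2/15 ≈ 88468.5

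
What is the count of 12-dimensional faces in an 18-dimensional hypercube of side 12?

Choose 12 of 18 axes to span the face (C(18,12) = 18564 ways), then fix each of the remaining 6 coordinates at one of its two extreme values (2^6 = 64 ways): 18564·64 = 1188096.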